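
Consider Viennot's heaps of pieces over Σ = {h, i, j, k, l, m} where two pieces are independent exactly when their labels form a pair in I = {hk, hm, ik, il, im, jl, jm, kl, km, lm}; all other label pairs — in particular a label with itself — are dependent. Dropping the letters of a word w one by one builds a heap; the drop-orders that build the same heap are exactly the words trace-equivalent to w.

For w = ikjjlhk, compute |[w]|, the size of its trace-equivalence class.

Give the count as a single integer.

22

drop 0:i onto floor
drop 1:k onto floor
drop 2:j onto {0:i, 1:k}
drop 3:j onto {2:j}
drop 4:l onto floor
drop 5:h onto {3:j, 4:l}
drop 6:k onto {3:j}
ground layer = {0:i, 1:k, 4:l}
drop-orders for the pieces not yet dropped (sum over which currently-grounded one goes next):
  1 to go: {5} 1  {6} 1
  2 to go: {4,5} 1  {5,6} 2
  3 to go: {3,5,6} 2  {4,5,6} 3
  4 to go: {2,3,5,6} 2  {3,4,5,6} 5
  5 to go: {0,2,3,5,6} 2  {1,2,3,5,6} 2  {2,3,4,5,6} 7
  if 0:i drops first: 9 orders
  if 1:k drops first: 9 orders
  if 4:l drops first: 4 orders
heap linearizations: 22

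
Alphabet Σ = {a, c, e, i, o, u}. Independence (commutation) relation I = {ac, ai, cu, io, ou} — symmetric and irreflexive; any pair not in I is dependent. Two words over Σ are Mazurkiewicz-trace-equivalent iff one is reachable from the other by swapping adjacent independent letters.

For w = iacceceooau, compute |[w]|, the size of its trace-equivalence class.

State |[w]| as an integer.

4

drop 0:i onto floor
drop 1:a onto floor
drop 2:c onto {0:i}
drop 3:c onto {2:c}
drop 4:e onto {1:a, 3:c}
drop 5:c onto {4:e}
drop 6:e onto {5:c}
drop 7:o onto {6:e}
drop 8:o onto {7:o}
drop 9:a onto {8:o}
drop 10:u onto {9:a}
ground layer = {0:i, 1:a}
drop-orders for the pieces not yet dropped (sum over which currently-grounded one goes next):
  1 to go: {10} 1
  2 to go: {9,10} 1
  3 to go: {8,9,10} 1
  4 to go: {7,8,9,10} 1
  5 to go: {6,7,8,9,10} 1
  6 to go: {5,6,7,8,9,10} 1
  7 to go: {4,5,6,7,8,9,10} 1
  8 to go: {1,4,5,6,7,8,9,10} 1  {3,4,5,6,7,8,9,10} 1
  9 to go: {1,3,4,5,6,7,8,9,10} 2  {2,3,4,5,6,7,8,9,10} 1
  if 0:i drops first: 3 orders
  if 1:a drops first: 1 orders
heap linearizations: 4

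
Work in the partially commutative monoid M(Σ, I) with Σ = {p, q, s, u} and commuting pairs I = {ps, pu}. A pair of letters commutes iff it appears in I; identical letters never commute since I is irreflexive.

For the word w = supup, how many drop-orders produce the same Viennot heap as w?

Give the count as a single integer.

#0=s has no predecessor
#1=u depends on [0:s]
#2=p has no predecessor
#3=u depends on [1:u]
#4=p depends on [2:p]
sources: [0:s, 2:p]
N(rest) = Σ N(rest − s) over sources s of rest; N(one piece) = 1:
  size 1 → [3]=1  [4]=1
  size 2 → [1,3]=1  [2,4]=1  [3,4]=2
  size 3 → [0,1,3]=1  [1,3,4]=3  [2,3,4]=3
  first=0(s) contributes 6
  first=2(p) contributes 4
|[w]| = 10

10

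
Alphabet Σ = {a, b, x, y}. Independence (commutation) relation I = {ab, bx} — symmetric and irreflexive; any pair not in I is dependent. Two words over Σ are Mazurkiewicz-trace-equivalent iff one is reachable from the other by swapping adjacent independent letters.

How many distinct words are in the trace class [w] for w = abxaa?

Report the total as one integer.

0(a) covers ∅
1(b) covers ∅
2(x) covers 0:a
3(a) covers 2:x
4(a) covers 3:a
floor of heap: 0:a, 1:b
completions by unplaced set U, small U first (add the entries for U minus each lowest piece of U):
  |U|=1: {1}:1  {4}:1
  |U|=2: {1,4}:2  {3,4}:1
  |U|=3: {1,3,4}:3  {2,3,4}:1
  start at 0(a): 4
  start at 1(b): 1
sum over floor = 5

5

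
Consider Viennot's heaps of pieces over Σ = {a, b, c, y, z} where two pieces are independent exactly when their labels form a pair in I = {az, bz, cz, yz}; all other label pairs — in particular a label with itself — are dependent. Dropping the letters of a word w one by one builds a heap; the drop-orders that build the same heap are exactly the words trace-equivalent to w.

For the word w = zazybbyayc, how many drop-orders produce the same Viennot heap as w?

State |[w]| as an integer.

45

drop 0:z onto floor
drop 1:a onto floor
drop 2:z onto {0:z}
drop 3:y onto {1:a}
drop 4:b onto {3:y}
drop 5:b onto {4:b}
drop 6:y onto {5:b}
drop 7:a onto {6:y}
drop 8:y onto {7:a}
drop 9:c onto {8:y}
ground layer = {0:z, 1:a}
drop-orders for the pieces not yet dropped (sum over which currently-grounded one goes next):
  1 to go: {2} 1  {9} 1
  2 to go: {0,2} 1  {2,9} 2  {8,9} 1
  3 to go: {0,2,9} 3  {2,8,9} 3  {7,8,9} 1
  4 to go: {0,2,8,9} 6  {2,7,8,9} 4  {6,7,8,9} 1
  5 to go: {0,2,7,8,9} 10  {2,6,7,8,9} 5  {5,6,7,8,9} 1
  6 to go: {0,2,6,7,8,9} 15  {2,5,6,7,8,9} 6  {4,5,6,7,8,9} 1
  7 to go: {0,2,5,6,7,8,9} 21  {2,4,5,6,7,8,9} 7  {3,4,5,6,7,8,9} 1
  8 to go: {0,2,4,5,6,7,8,9} 28  {1,3,4,5,6,7,8,9} 1  {2,3,4,5,6,7,8,9} 8
  if 0:z drops first: 9 orders
  if 1:a drops first: 36 orders
heap linearizations: 45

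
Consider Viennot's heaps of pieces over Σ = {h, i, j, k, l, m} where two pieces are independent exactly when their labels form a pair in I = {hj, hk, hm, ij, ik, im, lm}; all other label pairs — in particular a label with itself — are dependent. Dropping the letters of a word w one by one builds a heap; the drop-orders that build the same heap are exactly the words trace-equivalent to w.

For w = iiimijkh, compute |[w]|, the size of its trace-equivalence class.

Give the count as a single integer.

0(i) covers ∅
1(i) covers 0:i
2(i) covers 1:i
3(m) covers ∅
4(i) covers 2:i
5(j) covers 3:m
6(k) covers 5:j
7(h) covers 4:i
floor of heap: 0:i, 3:m
completions by unplaced set U, small U first (add the entries for U minus each lowest piece of U):
  |U|=1: {6}:1  {7}:1
  |U|=2: {4,7}:1  {5,6}:1  {6,7}:2
  |U|=3: {2,4,7}:1  {3,5,6}:1  {4,6,7}:3  {5,6,7}:3
  |U|=4: {1,2,4,7}:1  {2,4,6,7}:4  {3,5,6,7}:4  {4,5,6,7}:6
  |U|=5: {0,1,2,4,7}:1  {1,2,4,6,7}:5  {2,4,5,6,7}:10  {3,4,5,6,7}:10
  |U|=6: {0,1,2,4,6,7}:6  {1,2,4,5,6,7}:15  {2,3,4,5,6,7}:20
  start at 0(i): 35
  start at 3(m): 21
sum over floor = 56

56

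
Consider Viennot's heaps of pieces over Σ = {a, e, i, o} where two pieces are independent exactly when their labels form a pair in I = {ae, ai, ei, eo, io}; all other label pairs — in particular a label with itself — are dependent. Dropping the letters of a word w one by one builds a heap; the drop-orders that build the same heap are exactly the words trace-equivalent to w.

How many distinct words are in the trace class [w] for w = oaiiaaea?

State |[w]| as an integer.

168

piece 0:o — minimal
piece 1:a rests on {0:o}
piece 2:i — minimal
piece 3:i rests on {2:i}
piece 4:a rests on {1:a}
piece 5:a rests on {4:a}
piece 6:e — minimal
piece 7:a rests on {5:a}
minimal pieces: {0:o, 2:i, 6:e}
ways to finish when only these pieces remain (= sum over removing one remaining piece with nothing left below it):
  1 left: {3}→1  {6}→1  {7}→1
  2 left: {2,3}→1  {3,6}→2  {3,7}→2  {5,7}→1  {6,7}→2
  3 left: {2,3,6}→3  {2,3,7}→3  {3,5,7}→3  {3,6,7}→6  {4,5,7}→1  {5,6,7}→3
  4 left: {1,4,5,7}→1  {2,3,5,7}→6  {2,3,6,7}→12  {3,4,5,7}→4  {3,5,6,7}→12  {4,5,6,7}→4
  5 left: {0,1,4,5,7}→1  {1,3,4,5,7}→5  {1,4,5,6,7}→5  {2,3,4,5,7}→10  {2,3,5,6,7}→30  {3,4,5,6,7}→20
  6 left: {0,1,3,4,5,7}→6  {0,1,4,5,6,7}→6  {1,2,3,4,5,7}→15  {1,3,4,5,6,7}→30  {2,3,4,5,6,7}→60
  placing 0:o first → 105 extensions
  placing 2:i first → 42 extensions
  placing 6:e first → 21 extensions
total linear extensions = 168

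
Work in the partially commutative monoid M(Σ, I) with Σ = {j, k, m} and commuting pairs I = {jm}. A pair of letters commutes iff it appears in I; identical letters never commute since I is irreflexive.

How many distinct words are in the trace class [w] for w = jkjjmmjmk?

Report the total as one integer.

piece 0:j — minimal
piece 1:k rests on {0:j}
piece 2:j rests on {1:k}
piece 3:j rests on {2:j}
piece 4:m rests on {1:k}
piece 5:m rests on {4:m}
piece 6:j rests on {3:j}
piece 7:m rests on {5:m}
piece 8:k rests on {6:j, 7:m}
minimal pieces: {0:j}
ways to finish when only these pieces remain (= sum over removing one remaining piece with nothing left below it):
  1 left: {8}→1
  2 left: {6,8}→1  {7,8}→1
  3 left: {3,6,8}→1  {5,7,8}→1  {6,7,8}→2
  4 left: {2,3,6,8}→1  {3,6,7,8}→3  {4,5,7,8}→1  {5,6,7,8}→3
  5 left: {2,3,6,7,8}→4  {3,5,6,7,8}→6  {4,5,6,7,8}→4
  6 left: {2,3,5,6,7,8}→10  {3,4,5,6,7,8}→10
  7 left: {2,3,4,5,6,7,8}→20
  placing 0:j first → 20 extensions

20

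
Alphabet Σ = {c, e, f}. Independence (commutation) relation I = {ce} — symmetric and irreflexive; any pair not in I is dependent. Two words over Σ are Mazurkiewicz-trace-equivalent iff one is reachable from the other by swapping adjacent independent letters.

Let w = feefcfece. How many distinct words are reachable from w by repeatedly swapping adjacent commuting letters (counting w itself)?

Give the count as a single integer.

drop 0:f onto floor
drop 1:e onto {0:f}
drop 2:e onto {1:e}
drop 3:f onto {2:e}
drop 4:c onto {3:f}
drop 5:f onto {4:c}
drop 6:e onto {5:f}
drop 7:c onto {5:f}
drop 8:e onto {6:e}
ground layer = {0:f}
drop-orders for the pieces not yet dropped (sum over which currently-grounded one goes next):
  1 to go: {7} 1  {8} 1
  2 to go: {6,8} 1  {7,8} 2
  3 to go: {6,7,8} 3
  4 to go: {5,6,7,8} 3
  5 to go: {4,5,6,7,8} 3
  6 to go: {3,4,5,6,7,8} 3
  7 to go: {2,3,4,5,6,7,8} 3
  if 0:f drops first: 3 orders

3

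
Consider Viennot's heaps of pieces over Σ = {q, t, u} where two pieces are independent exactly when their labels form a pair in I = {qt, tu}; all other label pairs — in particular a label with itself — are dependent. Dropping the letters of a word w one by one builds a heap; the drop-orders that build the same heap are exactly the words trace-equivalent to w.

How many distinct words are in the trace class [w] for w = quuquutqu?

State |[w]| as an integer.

9

piece 0:q — minimal
piece 1:u rests on {0:q}
piece 2:u rests on {1:u}
piece 3:q rests on {2:u}
piece 4:u rests on {3:q}
piece 5:u rests on {4:u}
piece 6:t — minimal
piece 7:q rests on {5:u}
piece 8:u rests on {7:q}
minimal pieces: {0:q, 6:t}
ways to finish when only these pieces remain (= sum over removing one remaining piece with nothing left below it):
  1 left: {6}→1  {8}→1
  2 left: {6,8}→2  {7,8}→1
  3 left: {5,7,8}→1  {6,7,8}→3
  4 left: {4,5,7,8}→1  {5,6,7,8}→4
  5 left: {3,4,5,7,8}→1  {4,5,6,7,8}→5
  6 left: {2,3,4,5,7,8}→1  {3,4,5,6,7,8}→6
  7 left: {1,2,3,4,5,7,8}→1  {2,3,4,5,6,7,8}→7
  placing 0:q first → 8 extensions
  placing 6:t first → 1 extensions
total linear extensions = 9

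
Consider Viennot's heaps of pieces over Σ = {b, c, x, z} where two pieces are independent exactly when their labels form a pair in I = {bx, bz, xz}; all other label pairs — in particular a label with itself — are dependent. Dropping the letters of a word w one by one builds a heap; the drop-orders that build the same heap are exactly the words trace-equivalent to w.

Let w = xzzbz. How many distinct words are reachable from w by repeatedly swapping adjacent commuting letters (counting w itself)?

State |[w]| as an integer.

20

#0=x has no predecessor
#1=z has no predecessor
#2=z depends on [1:z]
#3=b has no predecessor
#4=z depends on [2:z]
sources: [0:x, 1:z, 3:b]
N(rest) = Σ N(rest − s) over sources s of rest; N(one piece) = 1:
  size 1 → [0]=1  [3]=1  [4]=1
  size 2 → [0,3]=2  [0,4]=2  [2,4]=1  [3,4]=2
  size 3 → [0,2,4]=3  [0,3,4]=6  [1,2,4]=1  [2,3,4]=3
  first=0(x) contributes 4
  first=1(z) contributes 12
  first=3(b) contributes 4
|[w]| = 20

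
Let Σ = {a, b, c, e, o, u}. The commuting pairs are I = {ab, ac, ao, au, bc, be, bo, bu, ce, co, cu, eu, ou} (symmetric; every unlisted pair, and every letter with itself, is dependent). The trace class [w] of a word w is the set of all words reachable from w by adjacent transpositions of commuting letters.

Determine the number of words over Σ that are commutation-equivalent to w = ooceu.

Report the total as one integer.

piece 0:o — minimal
piece 1:o rests on {0:o}
piece 2:c — minimal
piece 3:e rests on {1:o}
piece 4:u — minimal
minimal pieces: {0:o, 2:c, 4:u}
ways to finish when only these pieces remain (= sum over removing one remaining piece with nothing left below it):
  1 left: {2}→1  {3}→1  {4}→1
  2 left: {1,3}→1  {2,3}→2  {2,4}→2  {3,4}→2
  3 left: {0,1,3}→1  {1,2,3}→3  {1,3,4}→3  {2,3,4}→6
  placing 0:o first → 12 extensions
  placing 2:c first → 4 extensions
  placing 4:u first → 4 extensions
total linear extensions = 20

20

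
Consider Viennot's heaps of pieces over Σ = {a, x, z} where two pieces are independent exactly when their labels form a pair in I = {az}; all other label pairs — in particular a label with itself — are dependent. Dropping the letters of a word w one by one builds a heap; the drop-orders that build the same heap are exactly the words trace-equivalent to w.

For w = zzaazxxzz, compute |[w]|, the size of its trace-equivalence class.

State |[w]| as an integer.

10

#0=z has no predecessor
#1=z depends on [0:z]
#2=a has no predecessor
#3=a depends on [2:a]
#4=z depends on [1:z]
#5=x depends on [3:a, 4:z]
#6=x depends on [5:x]
#7=z depends on [6:x]
#8=z depends on [7:z]
sources: [0:z, 2:a]
N(rest) = Σ N(rest − s) over sources s of rest; N(one piece) = 1:
  size 1 → [8]=1
  size 2 → [7,8]=1
  size 3 → [6,7,8]=1
  size 4 → [5,6,7,8]=1
  size 5 → [3,5,6,7,8]=1  [4,5,6,7,8]=1
  size 6 → [1,4,5,6,7,8]=1  [2,3,5,6,7,8]=1  [3,4,5,6,7,8]=2
  size 7 → [0,1,4,5,6,7,8]=1  [1,3,4,5,6,7,8]=3  [2,3,4,5,6,7,8]=3
  first=0(z) contributes 6
  first=2(a) contributes 4
|[w]| = 10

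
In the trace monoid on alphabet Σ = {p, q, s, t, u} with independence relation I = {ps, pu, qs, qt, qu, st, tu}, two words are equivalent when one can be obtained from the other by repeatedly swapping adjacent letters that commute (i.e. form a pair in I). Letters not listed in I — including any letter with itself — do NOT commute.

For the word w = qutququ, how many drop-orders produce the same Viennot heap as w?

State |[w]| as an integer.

#0=q has no predecessor
#1=u has no predecessor
#2=t has no predecessor
#3=q depends on [0:q]
#4=u depends on [1:u]
#5=q depends on [3:q]
#6=u depends on [4:u]
sources: [0:q, 1:u, 2:t]
N(rest) = Σ N(rest − s) over sources s of rest; N(one piece) = 1:
  size 1 → [2]=1  [5]=1  [6]=1
  size 2 → [2,5]=2  [2,6]=2  [3,5]=1  [4,6]=1  [5,6]=2
  size 3 → [0,3,5]=1  [1,4,6]=1  [2,3,5]=3  [2,4,6]=3  [2,5,6]=6  [3,5,6]=3  [4,5,6]=3
  size 4 → [0,2,3,5]=4  [0,3,5,6]=4  [1,2,4,6]=4  [1,4,5,6]=4  [2,3,5,6]=12  [2,4,5,6]=12  [3,4,5,6]=6
  size 5 → [0,2,3,5,6]=20  [0,3,4,5,6]=10  [1,2,4,5,6]=20  [1,3,4,5,6]=10  [2,3,4,5,6]=30
  first=0(q) contributes 60
  first=1(u) contributes 60
  first=2(t) contributes 20
|[w]| = 140

140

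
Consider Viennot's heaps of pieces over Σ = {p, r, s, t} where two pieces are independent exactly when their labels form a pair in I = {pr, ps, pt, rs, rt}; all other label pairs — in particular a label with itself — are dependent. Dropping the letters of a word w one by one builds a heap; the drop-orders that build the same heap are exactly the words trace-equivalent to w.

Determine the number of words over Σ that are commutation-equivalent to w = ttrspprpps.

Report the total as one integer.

3150

0(t) covers ∅
1(t) covers 0:t
2(r) covers ∅
3(s) covers 1:t
4(p) covers ∅
5(p) covers 4:p
6(r) covers 2:r
7(p) covers 5:p
8(p) covers 7:p
9(s) covers 3:s
floor of heap: 0:t, 2:r, 4:p
completions by unplaced set U, small U first (add the entries for U minus each lowest piece of U):
  |U|=1: {6}:1  {8}:1  {9}:1
  |U|=2: {2,6}:1  {3,9}:1  {6,8}:2  {6,9}:2  {7,8}:1  {8,9}:2
  |U|=3: {1,3,9}:1  {2,6,8}:3  {2,6,9}:3  {3,6,9}:3  {3,8,9}:3  {5,7,8}:1  {6,7,8}:3  {6,8,9}:6  {7,8,9}:3
  |U|=4: {0,1,3,9}:1  {1,3,6,9}:4  {1,3,8,9}:4  {2,3,6,9}:6  {2,6,7,8}:6  {2,6,8,9}:12  {3,6,8,9}:12  {3,7,8,9}:6  {4,5,7,8}:1  {5,6,7,8}:4  {5,7,8,9}:4  {6,7,8,9}:12
  |U|=5: {0,1,3,6,9}:5  {0,1,3,8,9}:5  {1,2,3,6,9}:10  {1,3,6,8,9}:20  {1,3,7,8,9}:10  {2,3,6,8,9}:30  {2,5,6,7,8}:10  {2,6,7,8,9}:30  {3,5,7,8,9}:10  {3,6,7,8,9}:30  {4,5,6,7,8}:5  {4,5,7,8,9}:5  {5,6,7,8,9}:20
  |U|=6: {0,1,2,3,6,9}:15  {0,1,3,6,8,9}:30  {0,1,3,7,8,9}:15  {1,2,3,6,8,9}:60  {1,3,5,7,8,9}:20  {1,3,6,7,8,9}:60  {2,3,6,7,8,9}:90  {2,4,5,6,7,8}:15  {2,5,6,7,8,9}:60  {3,4,5,7,8,9}:15  {3,5,6,7,8,9}:60  {4,5,6,7,8,9}:30
  |U|=7: {0,1,2,3,6,8,9}:105  {0,1,3,5,7,8,9}:35  {0,1,3,6,7,8,9}:105  {1,2,3,6,7,8,9}:210  {1,3,4,5,7,8,9}:35  {1,3,5,6,7,8,9}:140  {2,3,5,6,7,8,9}:210  {2,4,5,6,7,8,9}:105  {3,4,5,6,7,8,9}:105
  |U|=8: {0,1,2,3,6,7,8,9}:420  {0,1,3,4,5,7,8,9}:70  {0,1,3,5,6,7,8,9}:280  {1,2,3,5,6,7,8,9}:560  {1,3,4,5,6,7,8,9}:280  {2,3,4,5,6,7,8,9}:420
  start at 0(t): 1260
  start at 2(r): 630
  start at 4(p): 1260
sum over floor = 3150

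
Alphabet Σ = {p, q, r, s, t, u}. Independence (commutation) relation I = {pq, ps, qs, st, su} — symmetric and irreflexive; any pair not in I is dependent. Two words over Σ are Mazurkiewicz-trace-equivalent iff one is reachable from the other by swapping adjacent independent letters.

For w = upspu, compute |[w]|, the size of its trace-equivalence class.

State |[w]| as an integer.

5

piece 0:u — minimal
piece 1:p rests on {0:u}
piece 2:s — minimal
piece 3:p rests on {1:p}
piece 4:u rests on {3:p}
minimal pieces: {0:u, 2:s}
ways to finish when only these pieces remain (= sum over removing one remaining piece with nothing left below it):
  1 left: {2}→1  {4}→1
  2 left: {2,4}→2  {3,4}→1
  3 left: {1,3,4}→1  {2,3,4}→3
  placing 0:u first → 4 extensions
  placing 2:s first → 1 extensions
total linear extensions = 5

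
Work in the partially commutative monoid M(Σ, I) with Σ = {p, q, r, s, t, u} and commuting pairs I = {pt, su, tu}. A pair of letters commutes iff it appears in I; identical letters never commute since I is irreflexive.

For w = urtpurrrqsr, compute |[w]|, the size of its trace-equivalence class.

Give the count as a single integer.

3

0(u) covers ∅
1(r) covers 0:u
2(t) covers 1:r
3(p) covers 1:r
4(u) covers 3:p
5(r) covers 2:t, 4:u
6(r) covers 5:r
7(r) covers 6:r
8(q) covers 7:r
9(s) covers 8:q
10(r) covers 9:s
floor of heap: 0:u
completions by unplaced set U, small U first (add the entries for U minus each lowest piece of U):
  |U|=1: {10}:1
  |U|=2: {9,10}:1
  |U|=3: {8,9,10}:1
  |U|=4: {7,8,9,10}:1
  |U|=5: {6,7,8,9,10}:1
  |U|=6: {5,6,7,8,9,10}:1
  |U|=7: {2,5,6,7,8,9,10}:1  {4,5,6,7,8,9,10}:1
  |U|=8: {2,4,5,6,7,8,9,10}:2  {3,4,5,6,7,8,9,10}:1
  |U|=9: {2,3,4,5,6,7,8,9,10}:3
  start at 0(u): 3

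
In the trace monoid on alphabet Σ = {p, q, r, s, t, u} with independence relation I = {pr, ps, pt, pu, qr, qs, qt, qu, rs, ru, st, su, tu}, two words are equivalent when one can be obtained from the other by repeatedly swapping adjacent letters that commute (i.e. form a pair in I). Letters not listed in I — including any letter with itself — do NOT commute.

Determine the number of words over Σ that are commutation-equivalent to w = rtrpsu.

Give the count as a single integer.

120

piece 0:r — minimal
piece 1:t rests on {0:r}
piece 2:r rests on {1:t}
piece 3:p — minimal
piece 4:s — minimal
piece 5:u — minimal
minimal pieces: {0:r, 3:p, 4:s, 5:u}
ways to finish when only these pieces remain (= sum over removing one remaining piece with nothing left below it):
  1 left: {2}→1  {3}→1  {4}→1  {5}→1
  2 left: {1,2}→1  {2,3}→2  {2,4}→2  {2,5}→2  {3,4}→2  {3,5}→2  {4,5}→2
  3 left: {0,1,2}→1  {1,2,3}→3  {1,2,4}→3  {1,2,5}→3  {2,3,4}→6  {2,3,5}→6  {2,4,5}→6  {3,4,5}→6
  4 left: {0,1,2,3}→4  {0,1,2,4}→4  {0,1,2,5}→4  {1,2,3,4}→12  {1,2,3,5}→12  {1,2,4,5}→12  {2,3,4,5}→24
  placing 0:r first → 60 extensions
  placing 3:p first → 20 extensions
  placing 4:s first → 20 extensions
  placing 5:u first → 20 extensions
total linear extensions = 120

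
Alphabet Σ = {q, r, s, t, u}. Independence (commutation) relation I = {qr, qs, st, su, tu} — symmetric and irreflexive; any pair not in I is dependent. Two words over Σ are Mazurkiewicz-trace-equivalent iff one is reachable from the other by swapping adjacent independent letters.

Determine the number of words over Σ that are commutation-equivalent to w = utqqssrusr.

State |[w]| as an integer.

drop 0:u onto floor
drop 1:t onto floor
drop 2:q onto {0:u, 1:t}
drop 3:q onto {2:q}
drop 4:s onto floor
drop 5:s onto {4:s}
drop 6:r onto {0:u, 1:t, 5:s}
drop 7:u onto {3:q, 6:r}
drop 8:s onto {6:r}
drop 9:r onto {7:u, 8:s}
ground layer = {0:u, 1:t, 4:s}
drop-orders for the pieces not yet dropped (sum over which currently-grounded one goes next):
  1 to go: {9} 1
  2 to go: {7,9} 1  {8,9} 1
  3 to go: {3,7,9} 1  {7,8,9} 2
  4 to go: {2,3,7,9} 1  {3,7,8,9} 3  {6,7,8,9} 2
  5 to go: {2,3,7,8,9} 4  {3,6,7,8,9} 5  {5,6,7,8,9} 2
  6 to go: {2,3,6,7,8,9} 9  {3,5,6,7,8,9} 7  {4,5,6,7,8,9} 2
  7 to go: {0,2,3,6,7,8,9} 9  {1,2,3,6,7,8,9} 9  {2,3,5,6,7,8,9} 16  {3,4,5,6,7,8,9} 9
  8 to go: {0,1,2,3,6,7,8,9} 18  {0,2,3,5,6,7,8,9} 25  {1,2,3,5,6,7,8,9} 25  {2,3,4,5,6,7,8,9} 25
  if 0:u drops first: 50 orders
  if 1:t drops first: 50 orders
  if 4:s drops first: 68 orders
heap linearizations: 168

168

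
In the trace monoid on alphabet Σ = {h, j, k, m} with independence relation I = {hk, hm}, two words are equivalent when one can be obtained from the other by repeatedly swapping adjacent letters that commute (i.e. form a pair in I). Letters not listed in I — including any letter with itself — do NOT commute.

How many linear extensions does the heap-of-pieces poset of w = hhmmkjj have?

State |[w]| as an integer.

10

#0=h has no predecessor
#1=h depends on [0:h]
#2=m has no predecessor
#3=m depends on [2:m]
#4=k depends on [3:m]
#5=j depends on [1:h, 4:k]
#6=j depends on [5:j]
sources: [0:h, 2:m]
N(rest) = Σ N(rest − s) over sources s of rest; N(one piece) = 1:
  size 1 → [6]=1
  size 2 → [5,6]=1
  size 3 → [1,5,6]=1  [4,5,6]=1
  size 4 → [0,1,5,6]=1  [1,4,5,6]=2  [3,4,5,6]=1
  size 5 → [0,1,4,5,6]=3  [1,3,4,5,6]=3  [2,3,4,5,6]=1
  first=0(h) contributes 4
  first=2(m) contributes 6
|[w]| = 10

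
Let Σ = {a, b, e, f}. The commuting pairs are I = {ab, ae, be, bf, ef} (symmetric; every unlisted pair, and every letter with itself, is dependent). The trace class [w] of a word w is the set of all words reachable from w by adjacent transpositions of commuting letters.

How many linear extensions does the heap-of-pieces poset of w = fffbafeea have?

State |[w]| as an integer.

piece 0:f — minimal
piece 1:f rests on {0:f}
piece 2:f rests on {1:f}
piece 3:b — minimal
piece 4:a rests on {2:f}
piece 5:f rests on {4:a}
piece 6:e — minimal
piece 7:e rests on {6:e}
piece 8:a rests on {5:f}
minimal pieces: {0:f, 3:b, 6:e}
ways to finish when only these pieces remain (= sum over removing one remaining piece with nothing left below it):
  1 left: {3}→1  {7}→1  {8}→1
  2 left: {3,7}→2  {3,8}→2  {5,8}→1  {6,7}→1  {7,8}→2
  3 left: {3,5,8}→3  {3,6,7}→3  {3,7,8}→6  {4,5,8}→1  {5,7,8}→3  {6,7,8}→3
  4 left: {2,4,5,8}→1  {3,4,5,8}→4  {3,5,7,8}→12  {3,6,7,8}→12  {4,5,7,8}→4  {5,6,7,8}→6
  5 left: {1,2,4,5,8}→1  {2,3,4,5,8}→5  {2,4,5,7,8}→5  {3,4,5,7,8}→20  {3,5,6,7,8}→30  {4,5,6,7,8}→10
  6 left: {0,1,2,4,5,8}→1  {1,2,3,4,5,8}→6  {1,2,4,5,7,8}→6  {2,3,4,5,7,8}→30  {2,4,5,6,7,8}→15  {3,4,5,6,7,8}→60
  7 left: {0,1,2,3,4,5,8}→7  {0,1,2,4,5,7,8}→7  {1,2,3,4,5,7,8}→42  {1,2,4,5,6,7,8}→21  {2,3,4,5,6,7,8}→105
  placing 0:f first → 168 extensions
  placing 3:b first → 28 extensions
  placing 6:e first → 56 extensions
total linear extensions = 252

252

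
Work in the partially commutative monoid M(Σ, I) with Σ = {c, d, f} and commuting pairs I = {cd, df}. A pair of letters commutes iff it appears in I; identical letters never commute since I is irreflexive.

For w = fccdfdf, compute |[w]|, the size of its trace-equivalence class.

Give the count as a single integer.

21

drop 0:f onto floor
drop 1:c onto {0:f}
drop 2:c onto {1:c}
drop 3:d onto floor
drop 4:f onto {2:c}
drop 5:d onto {3:d}
drop 6:f onto {4:f}
ground layer = {0:f, 3:d}
drop-orders for the pieces not yet dropped (sum over which currently-grounded one goes next):
  1 to go: {5} 1  {6} 1
  2 to go: {3,5} 1  {4,6} 1  {5,6} 2
  3 to go: {2,4,6} 1  {3,5,6} 3  {4,5,6} 3
  4 to go: {1,2,4,6} 1  {2,4,5,6} 4  {3,4,5,6} 6
  5 to go: {0,1,2,4,6} 1  {1,2,4,5,6} 5  {2,3,4,5,6} 10
  if 0:f drops first: 15 orders
  if 3:d drops first: 6 orders
heap linearizations: 21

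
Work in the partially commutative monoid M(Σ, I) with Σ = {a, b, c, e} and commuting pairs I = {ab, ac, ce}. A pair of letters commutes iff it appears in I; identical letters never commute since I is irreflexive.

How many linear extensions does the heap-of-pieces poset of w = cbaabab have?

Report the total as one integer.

35

drop 0:c onto floor
drop 1:b onto {0:c}
drop 2:a onto floor
drop 3:a onto {2:a}
drop 4:b onto {1:b}
drop 5:a onto {3:a}
drop 6:b onto {4:b}
ground layer = {0:c, 2:a}
drop-orders for the pieces not yet dropped (sum over which currently-grounded one goes next):
  1 to go: {5} 1  {6} 1
  2 to go: {3,5} 1  {4,6} 1  {5,6} 2
  3 to go: {1,4,6} 1  {2,3,5} 1  {3,5,6} 3  {4,5,6} 3
  4 to go: {0,1,4,6} 1  {1,4,5,6} 4  {2,3,5,6} 4  {3,4,5,6} 6
  5 to go: {0,1,4,5,6} 5  {1,3,4,5,6} 10  {2,3,4,5,6} 10
  if 0:c drops first: 20 orders
  if 2:a drops first: 15 orders
heap linearizations: 35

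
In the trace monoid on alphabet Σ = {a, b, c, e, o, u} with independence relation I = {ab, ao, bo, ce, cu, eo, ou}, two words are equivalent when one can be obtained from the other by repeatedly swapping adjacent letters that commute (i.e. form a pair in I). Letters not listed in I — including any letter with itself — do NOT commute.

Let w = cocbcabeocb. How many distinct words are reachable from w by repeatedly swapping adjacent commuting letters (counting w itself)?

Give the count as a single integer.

14

0(c) covers ∅
1(o) covers 0:c
2(c) covers 1:o
3(b) covers 2:c
4(c) covers 3:b
5(a) covers 4:c
6(b) covers 4:c
7(e) covers 5:a, 6:b
8(o) covers 4:c
9(c) covers 5:a, 6:b, 8:o
10(b) covers 7:e, 9:c
floor of heap: 0:c
completions by unplaced set U, small U first (add the entries for U minus each lowest piece of U):
  |U|=1: {10}:1
  |U|=2: {7,10}:1  {9,10}:1
  |U|=3: {7,9,10}:2  {8,9,10}:1
  |U|=4: {5,7,9,10}:2  {6,7,9,10}:2  {7,8,9,10}:3
  |U|=5: {5,6,7,9,10}:4  {5,7,8,9,10}:5  {6,7,8,9,10}:5
  |U|=6: {5,6,7,8,9,10}:14
  |U|=7: {4,5,6,7,8,9,10}:14
  |U|=8: {3,4,5,6,7,8,9,10}:14
  |U|=9: {2,3,4,5,6,7,8,9,10}:14
  start at 0(c): 14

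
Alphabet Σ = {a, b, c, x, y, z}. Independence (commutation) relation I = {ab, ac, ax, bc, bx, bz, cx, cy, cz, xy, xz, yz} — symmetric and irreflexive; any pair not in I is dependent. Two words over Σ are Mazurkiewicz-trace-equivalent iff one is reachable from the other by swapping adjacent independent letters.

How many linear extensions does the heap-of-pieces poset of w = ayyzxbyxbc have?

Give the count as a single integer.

#0=a has no predecessor
#1=y depends on [0:a]
#2=y depends on [1:y]
#3=z depends on [0:a]
#4=x has no predecessor
#5=b depends on [2:y]
#6=y depends on [5:b]
#7=x depends on [4:x]
#8=b depends on [6:y]
#9=c has no predecessor
sources: [0:a, 4:x, 9:c]
N(rest) = Σ N(rest − s) over sources s of rest; N(one piece) = 1:
  size 1 → [3]=1  [7]=1  [8]=1  [9]=1
  size 2 → [3,7]=2  [3,8]=2  [3,9]=2  [4,7]=1  [6,8]=1  [7,8]=2  [7,9]=2  [8,9]=2
  size 3 → [3,4,7]=3  [3,6,8]=3  [3,7,8]=6  [3,7,9]=6  [3,8,9]=6  [4,7,8]=3  [4,7,9]=3  [5,6,8]=1  [6,7,8]=3  [6,8,9]=3  [7,8,9]=6
  size 4 → [2,5,6,8]=1  [3,4,7,8]=12  [3,4,7,9]=12  [3,5,6,8]=4  [3,6,7,8]=12  [3,6,8,9]=12  [3,7,8,9]=24  [4,6,7,8]=6  [4,7,8,9]=12  [5,6,7,8]=4  [5,6,8,9]=4  [6,7,8,9]=12
  size 5 → [1,2,5,6,8]=1  [2,3,5,6,8]=5  [2,5,6,7,8]=5  [2,5,6,8,9]=5  [3,4,6,7,8]=30  [3,4,7,8,9]=60  [3,5,6,7,8]=20  [3,5,6,8,9]=20  [3,6,7,8,9]=60  [4,5,6,7,8]=10  [4,6,7,8,9]=30  [5,6,7,8,9]=20
  size 6 → [1,2,3,5,6,8]=6  [1,2,5,6,7,8]=6  [1,2,5,6,8,9]=6  [2,3,5,6,7,8]=30  [2,3,5,6,8,9]=30  [2,4,5,6,7,8]=15  [2,5,6,7,8,9]=30  [3,4,5,6,7,8]=60  [3,4,6,7,8,9]=180  [3,5,6,7,8,9]=120  [4,5,6,7,8,9]=60
  size 7 → [0,1,2,3,5,6,8]=6  [1,2,3,5,6,7,8]=42  [1,2,3,5,6,8,9]=42  [1,2,4,5,6,7,8]=21  [1,2,5,6,7,8,9]=42  [2,3,4,5,6,7,8]=105  [2,3,5,6,7,8,9]=210  [2,4,5,6,7,8,9]=105  [3,4,5,6,7,8,9]=420
  size 8 → [0,1,2,3,5,6,7,8]=48  [0,1,2,3,5,6,8,9]=48  [1,2,3,4,5,6,7,8]=168  [1,2,3,5,6,7,8,9]=336  [1,2,4,5,6,7,8,9]=168  [2,3,4,5,6,7,8,9]=840
  first=0(a) contributes 1512
  first=4(x) contributes 432
  first=9(c) contributes 216
|[w]| = 2160

2160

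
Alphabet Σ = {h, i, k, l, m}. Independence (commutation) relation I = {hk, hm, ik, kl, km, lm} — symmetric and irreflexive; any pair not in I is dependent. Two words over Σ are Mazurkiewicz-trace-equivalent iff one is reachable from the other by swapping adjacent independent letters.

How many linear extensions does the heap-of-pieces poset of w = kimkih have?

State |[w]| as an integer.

piece 0:k — minimal
piece 1:i — minimal
piece 2:m rests on {1:i}
piece 3:k rests on {0:k}
piece 4:i rests on {2:m}
piece 5:h rests on {4:i}
minimal pieces: {0:k, 1:i}
ways to finish when only these pieces remain (= sum over removing one remaining piece with nothing left below it):
  1 left: {3}→1  {5}→1
  2 left: {0,3}→1  {3,5}→2  {4,5}→1
  3 left: {0,3,5}→3  {2,4,5}→1  {3,4,5}→3
  4 left: {0,3,4,5}→6  {1,2,4,5}→1  {2,3,4,5}→4
  placing 0:k first → 5 extensions
  placing 1:i first → 10 extensions
total linear extensions = 15

15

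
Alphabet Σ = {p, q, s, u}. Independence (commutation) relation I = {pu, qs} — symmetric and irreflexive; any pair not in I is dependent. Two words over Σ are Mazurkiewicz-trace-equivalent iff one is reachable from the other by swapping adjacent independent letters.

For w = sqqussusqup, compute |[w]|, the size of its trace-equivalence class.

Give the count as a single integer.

12

0(s) covers ∅
1(q) covers ∅
2(q) covers 1:q
3(u) covers 0:s, 2:q
4(s) covers 3:u
5(s) covers 4:s
6(u) covers 5:s
7(s) covers 6:u
8(q) covers 6:u
9(u) covers 7:s, 8:q
10(p) covers 7:s, 8:q
floor of heap: 0:s, 1:q
completions by unplaced set U, small U first (add the entries for U minus each lowest piece of U):
  |U|=1: {9}:1  {10}:1
  |U|=2: {9,10}:2
  |U|=3: {7,9,10}:2  {8,9,10}:2
  |U|=4: {7,8,9,10}:4
  |U|=5: {6,7,8,9,10}:4
  |U|=6: {5,6,7,8,9,10}:4
  |U|=7: {4,5,6,7,8,9,10}:4
  |U|=8: {3,4,5,6,7,8,9,10}:4
  |U|=9: {0,3,4,5,6,7,8,9,10}:4  {2,3,4,5,6,7,8,9,10}:4
  start at 0(s): 4
  start at 1(q): 8
sum over floor = 12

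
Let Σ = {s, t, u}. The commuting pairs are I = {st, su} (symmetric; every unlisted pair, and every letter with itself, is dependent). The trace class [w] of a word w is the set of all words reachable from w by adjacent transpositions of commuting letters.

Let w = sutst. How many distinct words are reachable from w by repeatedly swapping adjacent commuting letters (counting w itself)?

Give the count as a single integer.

#0=s has no predecessor
#1=u has no predecessor
#2=t depends on [1:u]
#3=s depends on [0:s]
#4=t depends on [2:t]
sources: [0:s, 1:u]
N(rest) = Σ N(rest − s) over sources s of rest; N(one piece) = 1:
  size 1 → [3]=1  [4]=1
  size 2 → [0,3]=1  [2,4]=1  [3,4]=2
  size 3 → [0,3,4]=3  [1,2,4]=1  [2,3,4]=3
  first=0(s) contributes 4
  first=1(u) contributes 6
|[w]| = 10

10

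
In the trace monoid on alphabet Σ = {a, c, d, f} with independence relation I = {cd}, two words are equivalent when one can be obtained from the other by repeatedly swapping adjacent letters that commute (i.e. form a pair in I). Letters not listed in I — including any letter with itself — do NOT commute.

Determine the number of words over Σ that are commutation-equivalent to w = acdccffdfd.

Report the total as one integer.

4

#0=a has no predecessor
#1=c depends on [0:a]
#2=d depends on [0:a]
#3=c depends on [1:c]
#4=c depends on [3:c]
#5=f depends on [2:d, 4:c]
#6=f depends on [5:f]
#7=d depends on [6:f]
#8=f depends on [7:d]
#9=d depends on [8:f]
sources: [0:a]
N(rest) = Σ N(rest − s) over sources s of rest; N(one piece) = 1:
  size 1 → [9]=1
  size 2 → [8,9]=1
  size 3 → [7,8,9]=1
  size 4 → [6,7,8,9]=1
  size 5 → [5,6,7,8,9]=1
  size 6 → [2,5,6,7,8,9]=1  [4,5,6,7,8,9]=1
  size 7 → [2,4,5,6,7,8,9]=2  [3,4,5,6,7,8,9]=1
  size 8 → [1,3,4,5,6,7,8,9]=1  [2,3,4,5,6,7,8,9]=3
  first=0(a) contributes 4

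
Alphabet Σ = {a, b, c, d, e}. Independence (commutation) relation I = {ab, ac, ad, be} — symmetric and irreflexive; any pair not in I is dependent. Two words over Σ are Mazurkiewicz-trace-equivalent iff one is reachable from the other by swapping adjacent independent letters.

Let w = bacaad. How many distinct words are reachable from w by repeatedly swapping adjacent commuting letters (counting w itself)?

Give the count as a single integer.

#0=b has no predecessor
#1=a has no predecessor
#2=c depends on [0:b]
#3=a depends on [1:a]
#4=a depends on [3:a]
#5=d depends on [2:c]
sources: [0:b, 1:a]
N(rest) = Σ N(rest − s) over sources s of rest; N(one piece) = 1:
  size 1 → [4]=1  [5]=1
  size 2 → [2,5]=1  [3,4]=1  [4,5]=2
  size 3 → [0,2,5]=1  [1,3,4]=1  [2,4,5]=3  [3,4,5]=3
  size 4 → [0,2,4,5]=4  [1,3,4,5]=4  [2,3,4,5]=6
  first=0(b) contributes 10
  first=1(a) contributes 10
|[w]| = 20

20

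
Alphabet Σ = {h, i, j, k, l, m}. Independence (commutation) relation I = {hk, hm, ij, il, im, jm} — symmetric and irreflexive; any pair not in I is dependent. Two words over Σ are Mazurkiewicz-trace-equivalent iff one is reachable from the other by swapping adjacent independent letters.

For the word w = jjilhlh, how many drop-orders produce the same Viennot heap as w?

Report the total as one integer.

4

drop 0:j onto floor
drop 1:j onto {0:j}
drop 2:i onto floor
drop 3:l onto {1:j}
drop 4:h onto {2:i, 3:l}
drop 5:l onto {4:h}
drop 6:h onto {5:l}
ground layer = {0:j, 2:i}
drop-orders for the pieces not yet dropped (sum over which currently-grounded one goes next):
  1 to go: {6} 1
  2 to go: {5,6} 1
  3 to go: {4,5,6} 1
  4 to go: {2,4,5,6} 1  {3,4,5,6} 1
  5 to go: {1,3,4,5,6} 1  {2,3,4,5,6} 2
  if 0:j drops first: 3 orders
  if 2:i drops first: 1 orders
heap linearizations: 4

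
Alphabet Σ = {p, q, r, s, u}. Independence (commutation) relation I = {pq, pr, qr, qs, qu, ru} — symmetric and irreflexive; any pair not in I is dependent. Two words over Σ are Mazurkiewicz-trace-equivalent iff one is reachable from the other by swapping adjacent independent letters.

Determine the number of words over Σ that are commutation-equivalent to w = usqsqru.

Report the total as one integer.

piece 0:u — minimal
piece 1:s rests on {0:u}
piece 2:q — minimal
piece 3:s rests on {1:s}
piece 4:q rests on {2:q}
piece 5:r rests on {3:s}
piece 6:u rests on {3:s}
minimal pieces: {0:u, 2:q}
ways to finish when only these pieces remain (= sum over removing one remaining piece with nothing left below it):
  1 left: {4}→1  {5}→1  {6}→1
  2 left: {2,4}→1  {4,5}→2  {4,6}→2  {5,6}→2
  3 left: {2,4,5}→3  {2,4,6}→3  {3,5,6}→2  {4,5,6}→6
  4 left: {1,3,5,6}→2  {2,4,5,6}→12  {3,4,5,6}→8
  5 left: {0,1,3,5,6}→2  {1,3,4,5,6}→10  {2,3,4,5,6}→20
  placing 0:u first → 30 extensions
  placing 2:q first → 12 extensions
total linear extensions = 42

42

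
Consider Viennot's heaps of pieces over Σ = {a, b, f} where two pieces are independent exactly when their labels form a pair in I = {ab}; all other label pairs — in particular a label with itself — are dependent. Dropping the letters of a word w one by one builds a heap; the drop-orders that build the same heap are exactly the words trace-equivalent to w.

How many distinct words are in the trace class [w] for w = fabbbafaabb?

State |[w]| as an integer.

60

piece 0:f — minimal
piece 1:a rests on {0:f}
piece 2:b rests on {0:f}
piece 3:b rests on {2:b}
piece 4:b rests on {3:b}
piece 5:a rests on {1:a}
piece 6:f rests on {4:b, 5:a}
piece 7:a rests on {6:f}
piece 8:a rests on {7:a}
piece 9:b rests on {6:f}
piece 10:b rests on {9:b}
minimal pieces: {0:f}
ways to finish when only these pieces remain (= sum over removing one remaining piece with nothing left below it):
  1 left: {8}→1  {10}→1
  2 left: {7,8}→1  {8,10}→2  {9,10}→1
  3 left: {7,8,10}→3  {8,9,10}→3
  4 left: {7,8,9,10}→6
  5 left: {6,7,8,9,10}→6
  6 left: {4,6,7,8,9,10}→6  {5,6,7,8,9,10}→6
  7 left: {1,5,6,7,8,9,10}→6  {3,4,6,7,8,9,10}→6  {4,5,6,7,8,9,10}→12
  8 left: {1,4,5,6,7,8,9,10}→18  {2,3,4,6,7,8,9,10}→6  {3,4,5,6,7,8,9,10}→18
  9 left: {1,3,4,5,6,7,8,9,10}→36  {2,3,4,5,6,7,8,9,10}→24
  placing 0:f first → 60 extensions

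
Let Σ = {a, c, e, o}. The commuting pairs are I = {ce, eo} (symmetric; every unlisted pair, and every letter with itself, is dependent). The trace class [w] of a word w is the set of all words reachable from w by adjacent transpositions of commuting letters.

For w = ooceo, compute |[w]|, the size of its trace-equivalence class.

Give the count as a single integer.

5

piece 0:o — minimal
piece 1:o rests on {0:o}
piece 2:c rests on {1:o}
piece 3:e — minimal
piece 4:o rests on {2:c}
minimal pieces: {0:o, 3:e}
ways to finish when only these pieces remain (= sum over removing one remaining piece with nothing left below it):
  1 left: {3}→1  {4}→1
  2 left: {2,4}→1  {3,4}→2
  3 left: {1,2,4}→1  {2,3,4}→3
  placing 0:o first → 4 extensions
  placing 3:e first → 1 extensions
total linear extensions = 5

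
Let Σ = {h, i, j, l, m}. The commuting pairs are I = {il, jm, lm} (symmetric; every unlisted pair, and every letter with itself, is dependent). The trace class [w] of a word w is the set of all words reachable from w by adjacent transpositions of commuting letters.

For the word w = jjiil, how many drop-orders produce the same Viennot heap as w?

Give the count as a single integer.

#0=j has no predecessor
#1=j depends on [0:j]
#2=i depends on [1:j]
#3=i depends on [2:i]
#4=l depends on [1:j]
sources: [0:j]
N(rest) = Σ N(rest − s) over sources s of rest; N(one piece) = 1:
  size 1 → [3]=1  [4]=1
  size 2 → [2,3]=1  [3,4]=2
  size 3 → [2,3,4]=3
  first=0(j) contributes 3

3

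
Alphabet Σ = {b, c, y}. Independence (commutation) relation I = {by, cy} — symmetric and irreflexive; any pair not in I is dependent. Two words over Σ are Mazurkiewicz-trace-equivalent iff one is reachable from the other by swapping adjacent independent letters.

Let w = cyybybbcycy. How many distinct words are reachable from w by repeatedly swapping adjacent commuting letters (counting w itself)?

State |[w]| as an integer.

462

drop 0:c onto floor
drop 1:y onto floor
drop 2:y onto {1:y}
drop 3:b onto {0:c}
drop 4:y onto {2:y}
drop 5:b onto {3:b}
drop 6:b onto {5:b}
drop 7:c onto {6:b}
drop 8:y onto {4:y}
drop 9:c onto {7:c}
drop 10:y onto {8:y}
ground layer = {0:c, 1:y}
drop-orders for the pieces not yet dropped (sum over which currently-grounded one goes next):
  1 to go: {9} 1  {10} 1
  2 to go: {7,9} 1  {8,10} 1  {9,10} 2
  3 to go: {4,8,10} 1  {6,7,9} 1  {7,9,10} 3  {8,9,10} 3
  4 to go: {2,4,8,10} 1  {4,8,9,10} 4  {5,6,7,9} 1  {6,7,9,10} 4  {7,8,9,10} 6
  5 to go: {1,2,4,8,10} 1  {2,4,8,9,10} 5  {3,5,6,7,9} 1  {4,7,8,9,10} 10  {5,6,7,9,10} 5  {6,7,8,9,10} 10
  6 to go: {0,3,5,6,7,9} 1  {1,2,4,8,9,10} 6  {2,4,7,8,9,10} 15  {3,5,6,7,9,10} 6  {4,6,7,8,9,10} 20  {5,6,7,8,9,10} 15
  7 to go: {0,3,5,6,7,9,10} 7  {1,2,4,7,8,9,10} 21  {2,4,6,7,8,9,10} 35  {3,5,6,7,8,9,10} 21  {4,5,6,7,8,9,10} 35
  8 to go: {0,3,5,6,7,8,9,10} 28  {1,2,4,6,7,8,9,10} 56  {2,4,5,6,7,8,9,10} 70  {3,4,5,6,7,8,9,10} 56
  9 to go: {0,3,4,5,6,7,8,9,10} 84  {1,2,4,5,6,7,8,9,10} 126  {2,3,4,5,6,7,8,9,10} 126
  if 0:c drops first: 252 orders
  if 1:y drops first: 210 orders
heap linearizations: 462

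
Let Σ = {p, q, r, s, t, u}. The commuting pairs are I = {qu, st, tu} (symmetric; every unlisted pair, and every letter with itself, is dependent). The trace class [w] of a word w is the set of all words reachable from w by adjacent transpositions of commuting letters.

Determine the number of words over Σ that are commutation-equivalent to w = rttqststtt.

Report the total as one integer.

0(r) covers ∅
1(t) covers 0:r
2(t) covers 1:t
3(q) covers 2:t
4(s) covers 3:q
5(t) covers 3:q
6(s) covers 4:s
7(t) covers 5:t
8(t) covers 7:t
9(t) covers 8:t
floor of heap: 0:r
completions by unplaced set U, small U first (add the entries for U minus each lowest piece of U):
  |U|=1: {6}:1  {9}:1
  |U|=2: {4,6}:1  {6,9}:2  {8,9}:1
  |U|=3: {4,6,9}:3  {6,8,9}:3  {7,8,9}:1
  |U|=4: {4,6,8,9}:6  {5,7,8,9}:1  {6,7,8,9}:4
  |U|=5: {4,6,7,8,9}:10  {5,6,7,8,9}:5
  |U|=6: {4,5,6,7,8,9}:15
  |U|=7: {3,4,5,6,7,8,9}:15
  |U|=8: {2,3,4,5,6,7,8,9}:15
  start at 0(r): 15

15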